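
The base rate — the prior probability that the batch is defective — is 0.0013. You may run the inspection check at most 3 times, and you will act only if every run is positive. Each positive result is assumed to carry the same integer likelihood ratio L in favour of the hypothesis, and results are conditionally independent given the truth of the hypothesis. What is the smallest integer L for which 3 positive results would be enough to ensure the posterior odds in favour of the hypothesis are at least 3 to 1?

Prior odds = 0.0013/0.9987 = 13/9987.
Target odds = 3.
Need L³ ≥ 3 ÷ (13/9987) = 29961/13.
13³ = 2197 < 29961/13 ≤ 2744 = 14³, so L = 14.

14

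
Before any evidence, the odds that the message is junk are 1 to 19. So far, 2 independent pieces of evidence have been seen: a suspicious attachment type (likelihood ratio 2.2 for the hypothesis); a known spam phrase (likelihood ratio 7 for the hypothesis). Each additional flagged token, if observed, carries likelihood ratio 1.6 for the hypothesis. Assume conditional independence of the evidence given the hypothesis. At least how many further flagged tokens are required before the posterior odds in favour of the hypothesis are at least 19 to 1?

7

Prior odds = 1/19.
Combined Bayes factor of the evidence already in hand = 2.2 × 7 = 15.4.
Odds after that evidence = (1/19) × 15.4 = 77/95.
Target odds = 19.
Need 1.6ⁿ ≥ 19 ÷ (77/95) = 1805/77.
1.6⁶ = 262144/15625 falls short of 1805/77 but 1.6⁷ = 2097152/78125 reaches it, so n = 7.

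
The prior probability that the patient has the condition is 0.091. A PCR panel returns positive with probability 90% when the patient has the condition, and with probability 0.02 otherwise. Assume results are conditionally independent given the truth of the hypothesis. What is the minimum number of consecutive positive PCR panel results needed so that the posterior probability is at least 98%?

2

Prior odds: 0.091 ÷ 0.909 = 91/909.
Likelihood ratio of a positive result = 0.9/0.02 = 45.
Target odds: 0.98 ÷ 0.02 = 49.
Require 45ⁿ ≥ 49 ÷ (91/909) = 6363/13.
45¹ = 45 falls short of 6363/13 but 45² = 2025 reaches it, so n = 2.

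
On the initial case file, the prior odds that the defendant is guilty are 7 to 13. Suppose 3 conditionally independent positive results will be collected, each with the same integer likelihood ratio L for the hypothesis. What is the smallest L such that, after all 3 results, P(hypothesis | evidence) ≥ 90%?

3

Prior odds = 7/13.
Target odds = 0.9/0.1 = 9.
Need L³ ≥ 9 ÷ (7/13) = 117/7.
2³ = 8 < 117/7 ≤ 27 = 3³, so L = 3.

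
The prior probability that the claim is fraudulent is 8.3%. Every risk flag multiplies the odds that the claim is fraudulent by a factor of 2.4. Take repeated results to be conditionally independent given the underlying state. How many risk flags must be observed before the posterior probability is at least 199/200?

Prior odds: 0.083 ÷ 0.917 = 83/917.
Likelihood ratio per risk flag = 2.4.
Target posterior odds = 0.995/0.005 = 199.
Need (83/917) × 2.4ⁿ ≥ 199, i.e. 2.4ⁿ ≥ 182483/83.
2.4⁸ = 429981696/390625 falls short of 182483/83 but 2.4⁹ ≈2641.81 reaches it, so n = 9.

9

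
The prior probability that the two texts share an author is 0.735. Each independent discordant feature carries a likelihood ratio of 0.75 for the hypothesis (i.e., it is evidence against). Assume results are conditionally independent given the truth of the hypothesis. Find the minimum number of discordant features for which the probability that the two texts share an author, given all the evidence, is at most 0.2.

Prior odds: 0.735 ÷ 0.265 = 147/53.
Likelihood ratio per discordant feature = 0.75.
Target odds: 0.2 ÷ 0.8 = 0.25.
Need (147/53) × 0.75ⁿ ≤ 0.25, i.e. 0.75ⁿ ≤ 53/588.
0.75⁸ = 6561/65536 is still above 53/588 but 0.75⁹ = 19683/262144 is at or below it, so n = 9.

9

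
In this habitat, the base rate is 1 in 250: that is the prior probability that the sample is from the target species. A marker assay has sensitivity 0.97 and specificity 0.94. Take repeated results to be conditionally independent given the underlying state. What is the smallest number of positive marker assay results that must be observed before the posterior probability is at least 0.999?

5

Prior odds = 0.004/0.996 = 1/249.
False-positive rate = 1 − 0.94 = 0.06; likelihood ratio of a positive = 0.97/0.06 = 97/6.
Target odds: 0.999 ÷ 0.001 = 999.
Need (1/249) × (97/6)ⁿ ≥ 999, i.e. (97/6)ⁿ ≥ 248751.
(97/6)⁴ = 88529281/1296 falls short of 248751 but (97/6)⁵ ≈1.10434e+06 reaches it, so n = 5.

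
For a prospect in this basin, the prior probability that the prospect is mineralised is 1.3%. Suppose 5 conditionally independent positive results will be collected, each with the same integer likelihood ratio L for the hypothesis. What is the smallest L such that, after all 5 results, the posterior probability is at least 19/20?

Prior odds = 0.013/0.987 = 13/987.
Target odds = 0.95/0.05 = 19.
Need L⁵ ≥ 19 ÷ (13/987) = 18753/13.
4⁵ = 1024 < 18753/13 ≤ 3125 = 5⁵, so L = 5.

5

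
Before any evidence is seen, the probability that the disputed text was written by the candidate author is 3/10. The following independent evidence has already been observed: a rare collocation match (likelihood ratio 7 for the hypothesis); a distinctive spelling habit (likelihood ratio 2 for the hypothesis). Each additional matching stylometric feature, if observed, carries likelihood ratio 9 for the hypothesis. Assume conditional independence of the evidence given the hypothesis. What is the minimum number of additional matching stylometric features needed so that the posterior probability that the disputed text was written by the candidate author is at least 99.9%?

Prior odds = 0.3/0.7 = 3/7.
Combined Bayes factor of the evidence already in hand = 7 × 2 = 14.
Odds after that evidence = (3/7) × 14 = 6.
Target odds = 0.999/0.001 = 999.
Need 9ⁿ ≥ 999 ÷ 6 = 166.5.
9² = 81 falls short of 166.5 but 9³ = 729 reaches it, so n = 3.

3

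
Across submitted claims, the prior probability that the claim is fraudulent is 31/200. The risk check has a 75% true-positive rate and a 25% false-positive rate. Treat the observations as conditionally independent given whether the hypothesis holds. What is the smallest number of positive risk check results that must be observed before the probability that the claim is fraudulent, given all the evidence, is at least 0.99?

6

Prior odds = 0.155/0.845 = 31/169.
Likelihood ratio of a positive result = 0.75/0.25 = 3.
Target odds: 0.99 ÷ 0.01 = 99.
Need (31/169) × 3ⁿ ≥ 99, i.e. 3ⁿ ≥ 16731/31.
3⁵ = 243 falls short of 16731/31 but 3⁶ = 729 reaches it, so n = 6.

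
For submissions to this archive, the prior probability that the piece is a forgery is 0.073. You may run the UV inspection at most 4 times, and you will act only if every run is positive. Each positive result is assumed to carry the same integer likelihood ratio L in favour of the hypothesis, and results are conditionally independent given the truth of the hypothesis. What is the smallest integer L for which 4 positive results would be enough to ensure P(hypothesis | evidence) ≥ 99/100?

6

Prior odds = 0.073/0.927 = 73/927.
Target odds = 0.99/0.01 = 99.
Need L⁴ ≥ 99 ÷ (73/927) = 91773/73.
5⁴ = 625 < 91773/73 ≤ 1296 = 6⁴, so L = 6.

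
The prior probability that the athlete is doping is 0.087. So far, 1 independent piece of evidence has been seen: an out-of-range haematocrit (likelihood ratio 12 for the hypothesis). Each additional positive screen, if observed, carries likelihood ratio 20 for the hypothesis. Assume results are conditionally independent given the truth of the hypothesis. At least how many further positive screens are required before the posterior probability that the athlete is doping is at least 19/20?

1

Prior odds = 0.087/0.913 = 87/913.
Bayes factor of the evidence already in hand = 12.
Odds after that evidence = (87/913) × 12 = 1044/913.
Target odds = 0.95/0.05 = 19.
Need 20ⁿ ≥ 19 ÷ (1044/913) = 17347/1044.
20¹ = 20, which meets the required 17347/1044; so n = 1.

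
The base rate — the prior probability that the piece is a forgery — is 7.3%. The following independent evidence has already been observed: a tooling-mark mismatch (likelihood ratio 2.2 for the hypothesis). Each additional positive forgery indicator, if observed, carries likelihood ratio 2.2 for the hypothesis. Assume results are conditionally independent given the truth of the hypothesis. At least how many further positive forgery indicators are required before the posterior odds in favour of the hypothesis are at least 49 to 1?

8

Prior odds = 0.073/0.927 = 73/927.
Bayes factor of the evidence already in hand = 2.2.
Odds after that evidence = (73/927) × 2.2 = 803/4635.
Target odds = 49.
Need 2.2ⁿ ≥ 49 ÷ (803/4635) = 227115/803.
2.2⁷ = 19487171/78125 falls short of 227115/803 but 2.2⁸ = 214358881/390625 reaches it, so n = 8.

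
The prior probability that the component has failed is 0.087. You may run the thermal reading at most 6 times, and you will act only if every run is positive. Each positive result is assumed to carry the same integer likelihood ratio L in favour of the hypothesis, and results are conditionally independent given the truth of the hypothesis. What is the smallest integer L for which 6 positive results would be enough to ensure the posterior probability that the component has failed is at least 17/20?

Prior odds = 0.087/0.913 = 87/913.
Target odds = 0.85/0.15 = 17/3.
Need L⁶ ≥ 17/3 ÷ (87/913) = 15521/261.
1⁶ = 1 < 15521/261 ≤ 64 = 2⁶, so L = 2.

2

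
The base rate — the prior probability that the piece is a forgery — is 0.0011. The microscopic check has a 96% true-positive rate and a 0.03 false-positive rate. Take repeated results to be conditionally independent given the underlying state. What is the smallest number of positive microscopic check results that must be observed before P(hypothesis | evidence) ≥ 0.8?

3

Prior odds = 0.0011/0.9989 = 11/9989.
Likelihood ratio of a positive result = 0.96/0.03 = 32.
Target posterior odds = 0.8/0.2 = 4.
Require 32ⁿ ≥ 4 ÷ (11/9989) = 39956/11.
32² = 1024 falls short of 39956/11 but 32³ = 32768 reaches it, so n = 3.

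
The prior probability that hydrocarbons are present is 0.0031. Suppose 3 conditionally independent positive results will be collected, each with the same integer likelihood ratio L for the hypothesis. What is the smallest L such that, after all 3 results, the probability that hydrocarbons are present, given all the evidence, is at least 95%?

19

Prior odds = 0.0031/0.9969 = 31/9969.
Target odds = 0.95/0.05 = 19.
Need L³ ≥ 19 ÷ (31/9969) = 189411/31.
18³ = 5832 < 189411/31 ≤ 6859 = 19³, so L = 19.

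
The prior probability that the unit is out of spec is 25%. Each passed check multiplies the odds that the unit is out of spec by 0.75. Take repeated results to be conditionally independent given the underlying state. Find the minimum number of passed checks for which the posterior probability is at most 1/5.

Prior odds: 0.25 ÷ 0.75 = 1/3.
Likelihood ratio per passed check = 0.75.
Target odds: 0.2 ÷ 0.8 = 0.25.
Need (1/3) × 0.75ⁿ ≤ 0.25, i.e. 0.75ⁿ ≤ 0.75.
0.75¹ = 0.75, which is already at or below the required 0.75; so n = 1.

1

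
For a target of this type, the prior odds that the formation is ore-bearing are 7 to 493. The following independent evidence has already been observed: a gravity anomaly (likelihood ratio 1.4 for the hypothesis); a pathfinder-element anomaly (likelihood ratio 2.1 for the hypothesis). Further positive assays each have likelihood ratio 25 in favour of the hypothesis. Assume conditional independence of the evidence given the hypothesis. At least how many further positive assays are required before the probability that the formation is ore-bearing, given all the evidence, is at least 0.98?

3

Prior odds = 7/493.
Combined Bayes factor of the evidence already in hand = 1.4 × 2.1 = 2.94.
Odds after that evidence = (7/493) × 2.94 = 1029/24650.
Target odds = 0.98/0.02 = 49.
Need 25ⁿ ≥ 49 ÷ (1029/24650) = 24650/21.
25² = 625 falls short of 24650/21 but 25³ = 15625 reaches it, so n = 3.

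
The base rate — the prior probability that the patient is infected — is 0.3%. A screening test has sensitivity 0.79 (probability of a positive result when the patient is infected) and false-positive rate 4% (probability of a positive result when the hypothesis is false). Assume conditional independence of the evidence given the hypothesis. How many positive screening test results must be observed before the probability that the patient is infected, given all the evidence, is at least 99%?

4

Prior odds: 0.003 ÷ 0.997 = 3/997.
Likelihood ratio of a positive result = 0.79/0.04 = 19.75.
Target posterior odds = 0.99/0.01 = 99.
Need (3/997) × 19.75ⁿ ≥ 99, i.e. 19.75ⁿ ≥ 32901.
19.75³ = 7703.734375 falls short of 32901 but 19.75⁴ = 38950081/256 reaches it, so n = 4.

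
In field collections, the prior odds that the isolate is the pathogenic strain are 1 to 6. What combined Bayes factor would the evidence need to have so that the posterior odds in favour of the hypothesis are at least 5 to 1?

Prior odds = 1/6.
Target odds = 5.
Required Bayes factor = 5 ÷ (1/6) = 30.

30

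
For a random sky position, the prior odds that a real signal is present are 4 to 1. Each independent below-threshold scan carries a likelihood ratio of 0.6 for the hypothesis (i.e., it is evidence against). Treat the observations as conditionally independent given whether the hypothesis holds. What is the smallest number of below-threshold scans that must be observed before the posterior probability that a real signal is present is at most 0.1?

8

Prior odds = 4.
Likelihood ratio per below-threshold scan = 0.6.
Target odds: 0.1 ÷ 0.9 = 1/9.
Need 4 × 0.6ⁿ ≤ 1/9, i.e. 0.6ⁿ ≤ 1/36.
0.6⁷ = 2187/78125 is still above 1/36 but 0.6⁸ = 6561/390625 is at or below it, so n = 8.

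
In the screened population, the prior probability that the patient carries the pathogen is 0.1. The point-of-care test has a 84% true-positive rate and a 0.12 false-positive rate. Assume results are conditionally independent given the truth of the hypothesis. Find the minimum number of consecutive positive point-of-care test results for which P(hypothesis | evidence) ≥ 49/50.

4

Prior odds: 0.1 ÷ 0.9 = 1/9.
Likelihood ratio of a positive result = 0.84/0.12 = 7.
Target posterior odds = 0.98/0.02 = 49.
Require 7ⁿ ≥ 49 ÷ (1/9) = 441.
7³ = 343 falls short of 441 but 7⁴ = 2401 reaches it, so n = 4.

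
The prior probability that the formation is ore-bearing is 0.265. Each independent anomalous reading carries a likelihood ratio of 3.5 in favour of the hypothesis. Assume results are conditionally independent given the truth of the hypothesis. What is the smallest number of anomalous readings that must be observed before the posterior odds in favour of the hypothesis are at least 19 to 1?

4

Prior odds: 0.265 ÷ 0.735 = 53/147.
Likelihood ratio per anomalous reading = 3.5.
Target odds = 19.
Require 3.5ⁿ ≥ 19 ÷ (53/147) = 2793/53.
3.5³ = 42.875 falls short of 2793/53 but 3.5⁴ = 150.0625 reaches it, so n = 4.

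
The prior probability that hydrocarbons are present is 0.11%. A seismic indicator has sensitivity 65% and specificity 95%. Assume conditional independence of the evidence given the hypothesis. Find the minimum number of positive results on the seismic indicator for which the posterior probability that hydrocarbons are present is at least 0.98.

5

Prior odds: 0.0011 ÷ 0.9989 = 11/9989.
False-positive rate = 1 − 0.95 = 0.05; likelihood ratio of a positive = 0.65/0.05 = 13.
Target posterior odds = 0.98/0.02 = 49.
Need (11/9989) × 13ⁿ ≥ 49, i.e. 13ⁿ ≥ 489461/11.
13⁴ = 28561 falls short of 489461/11 but 13⁵ = 371293 reaches it, so n = 5.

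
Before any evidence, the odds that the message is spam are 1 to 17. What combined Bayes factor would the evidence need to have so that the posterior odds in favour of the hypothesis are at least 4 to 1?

Prior odds = 1/17.
Target odds = 4.
Required Bayes factor = 4 ÷ (1/17) = 68.

68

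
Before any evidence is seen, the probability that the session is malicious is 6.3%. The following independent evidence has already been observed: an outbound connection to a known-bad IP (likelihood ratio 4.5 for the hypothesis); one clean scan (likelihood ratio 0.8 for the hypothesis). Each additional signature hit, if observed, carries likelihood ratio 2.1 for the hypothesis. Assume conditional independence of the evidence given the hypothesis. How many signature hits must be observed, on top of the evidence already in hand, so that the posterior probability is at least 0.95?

6

Prior odds = 0.063/0.937 = 63/937.
Combined Bayes factor of the evidence already in hand = 4.5 × 0.8 = 3.6.
Odds after that evidence = (63/937) × 3.6 = 1134/4685.
Target odds = 0.95/0.05 = 19.
Need 2.1ⁿ ≥ 19 ÷ (1134/4685) = 89015/1134.
2.1⁵ = 4084101/100000 falls short of 89015/1134 but 2.1⁶ = 85766121/1000000 reaches it, so n = 6.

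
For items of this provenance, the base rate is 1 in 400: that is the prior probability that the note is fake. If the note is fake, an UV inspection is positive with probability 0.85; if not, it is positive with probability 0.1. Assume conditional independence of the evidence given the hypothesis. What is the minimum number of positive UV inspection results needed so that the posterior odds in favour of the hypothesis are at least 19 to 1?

5

Prior odds = 0.0025/0.9975 = 1/399.
Likelihood ratio of a positive = 0.85/0.1 = 8.5.
Target odds = 19.
Need (1/399) × 8.5ⁿ ≥ 19, i.e. 8.5ⁿ ≥ 7581.
8.5⁴ = 5220.0625 falls short of 7581 but 8.5⁵ = 44370.53125 reaches it, so n = 5.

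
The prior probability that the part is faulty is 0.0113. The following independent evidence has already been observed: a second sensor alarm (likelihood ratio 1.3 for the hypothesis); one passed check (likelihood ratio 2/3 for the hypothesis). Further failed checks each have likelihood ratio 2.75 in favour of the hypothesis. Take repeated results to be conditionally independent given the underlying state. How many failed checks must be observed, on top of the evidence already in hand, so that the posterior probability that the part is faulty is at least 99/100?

Prior odds = 0.0113/0.9887 = 113/9887.
Combined Bayes factor of the evidence already in hand = 1.3 × (2/3) = 13/15.
Odds after that evidence = (113/9887) × 13/15 = 1469/148305.
Target odds = 0.99/0.01 = 99.
Need 2.75ⁿ ≥ 99 ÷ (1469/148305) = 14682195/1469.
2.75⁹ ≈8994.86 falls short of 14682195/1469 but 2.75¹⁰ ≈24735.9 reaches it, so n = 10.

10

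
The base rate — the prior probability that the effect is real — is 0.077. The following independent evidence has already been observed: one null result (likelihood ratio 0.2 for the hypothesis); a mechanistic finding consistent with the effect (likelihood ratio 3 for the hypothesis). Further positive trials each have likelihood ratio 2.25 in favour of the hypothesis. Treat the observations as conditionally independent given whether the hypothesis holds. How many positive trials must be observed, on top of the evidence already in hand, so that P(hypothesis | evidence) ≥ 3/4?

6

Prior odds = 0.077/0.923 = 77/923.
Combined Bayes factor of the evidence already in hand = 0.2 × 3 = 0.6.
Odds after that evidence = (77/923) × 0.6 = 231/4615.
Target odds = 0.75/0.25 = 3.
Need 2.25ⁿ ≥ 3 ÷ (231/4615) = 4615/77.
2.25⁵ = 59049/1024 falls short of 4615/77 but 2.25⁶ = 531441/4096 reaches it, so n = 6.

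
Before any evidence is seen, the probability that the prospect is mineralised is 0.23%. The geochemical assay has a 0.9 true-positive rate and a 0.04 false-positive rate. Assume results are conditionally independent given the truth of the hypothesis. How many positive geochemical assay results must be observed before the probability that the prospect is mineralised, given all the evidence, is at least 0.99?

Prior odds = 0.0023/0.9977 = 23/9977.
Likelihood ratio of a positive result = 0.9/0.04 = 22.5.
Target odds: 0.99 ÷ 0.01 = 99.
Need (23/9977) × 22.5ⁿ ≥ 99, i.e. 22.5ⁿ ≥ 987723/23.
22.5³ = 11390.625 falls short of 987723/23 but 22.5⁴ = 256289.0625 reaches it, so n = 4.

4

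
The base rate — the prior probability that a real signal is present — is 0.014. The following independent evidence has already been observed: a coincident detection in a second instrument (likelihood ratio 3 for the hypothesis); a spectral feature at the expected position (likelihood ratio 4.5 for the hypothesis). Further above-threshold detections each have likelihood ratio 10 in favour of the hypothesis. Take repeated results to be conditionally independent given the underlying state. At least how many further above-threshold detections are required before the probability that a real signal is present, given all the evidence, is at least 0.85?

2

Prior odds = 0.014/0.986 = 7/493.
Combined Bayes factor of the evidence already in hand = 3 × 4.5 = 13.5.
Odds after that evidence = (7/493) × 13.5 = 189/986.
Target odds = 0.85/0.15 = 17/3.
Need 10ⁿ ≥ 17/3 ÷ (189/986) = 16762/567.
10¹ = 10 falls short of 16762/567 but 10² = 100 reaches it, so n = 2.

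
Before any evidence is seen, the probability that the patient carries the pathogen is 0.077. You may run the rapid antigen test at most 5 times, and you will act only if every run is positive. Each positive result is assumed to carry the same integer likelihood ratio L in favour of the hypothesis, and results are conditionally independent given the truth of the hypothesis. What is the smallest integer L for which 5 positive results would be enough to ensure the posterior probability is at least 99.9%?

Prior odds = 0.077/0.923 = 77/923.
Target odds = 0.999/0.001 = 999.
Need L⁵ ≥ 999 ÷ (77/923) = 922077/77.
6⁵ = 7776 < 922077/77 ≤ 16807 = 7⁵, so L = 7.

7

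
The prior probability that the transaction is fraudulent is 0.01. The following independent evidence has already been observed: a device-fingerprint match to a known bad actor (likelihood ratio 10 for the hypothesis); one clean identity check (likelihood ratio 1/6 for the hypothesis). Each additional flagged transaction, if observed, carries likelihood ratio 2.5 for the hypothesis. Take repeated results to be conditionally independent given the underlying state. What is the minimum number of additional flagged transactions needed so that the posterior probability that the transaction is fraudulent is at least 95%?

8

Prior odds = 0.01/0.99 = 1/99.
Combined Bayes factor of the evidence already in hand = 10 × (1/6) = 5/3.
Odds after that evidence = (1/99) × 5/3 = 5/297.
Target odds = 0.95/0.05 = 19.
Need 2.5ⁿ ≥ 19 ÷ (5/297) = 1128.6.
2.5⁷ = 610.3515625 falls short of 1128.6 but 2.5⁸ = 390625/256 reaches it, so n = 8.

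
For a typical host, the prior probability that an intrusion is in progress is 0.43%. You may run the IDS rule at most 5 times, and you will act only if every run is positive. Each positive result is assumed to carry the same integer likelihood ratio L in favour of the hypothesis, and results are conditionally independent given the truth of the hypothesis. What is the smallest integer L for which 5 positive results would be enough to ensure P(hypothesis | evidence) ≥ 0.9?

5

Prior odds = 0.0043/0.9957 = 43/9957.
Target odds = 0.9/0.1 = 9.
Need L⁵ ≥ 9 ÷ (43/9957) = 89613/43.
4⁵ = 1024 < 89613/43 ≤ 3125 = 5⁵, so L = 5.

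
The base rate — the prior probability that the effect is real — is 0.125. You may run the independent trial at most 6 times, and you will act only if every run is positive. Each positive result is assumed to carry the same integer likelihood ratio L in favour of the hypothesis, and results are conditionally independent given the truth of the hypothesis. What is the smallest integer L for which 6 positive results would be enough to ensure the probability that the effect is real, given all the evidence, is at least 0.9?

Prior odds = 0.125/0.875 = 1/7.
Target odds = 0.9/0.1 = 9.
Need L⁶ ≥ 9 ÷ (1/7) = 63.
1⁶ = 1 < 63 ≤ 64 = 2⁶, so L = 2.

2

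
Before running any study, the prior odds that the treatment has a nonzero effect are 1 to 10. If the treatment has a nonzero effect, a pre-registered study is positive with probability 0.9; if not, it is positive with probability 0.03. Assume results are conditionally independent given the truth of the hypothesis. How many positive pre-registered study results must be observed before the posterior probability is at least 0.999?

3

Prior odds = 0.1.
Likelihood ratio of a positive = 0.9/0.03 = 30.
Target odds: 0.999 ÷ 0.001 = 999.
Need 0.1 × 30ⁿ ≥ 999, i.e. 30ⁿ ≥ 9990.
30² = 900 falls short of 9990 but 30³ = 27000 reaches it, so n = 3.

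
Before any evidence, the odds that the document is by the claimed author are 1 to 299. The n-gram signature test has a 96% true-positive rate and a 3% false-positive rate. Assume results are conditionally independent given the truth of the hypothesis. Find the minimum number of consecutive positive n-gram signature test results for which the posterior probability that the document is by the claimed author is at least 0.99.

Prior odds = 1/299.
Likelihood ratio of a positive result = 0.96/0.03 = 32.
Target posterior odds = 0.99/0.01 = 99.
Require 32ⁿ ≥ 99 ÷ (1/299) = 29601.
32² = 1024 falls short of 29601 but 32³ = 32768 reaches it, so n = 3.

3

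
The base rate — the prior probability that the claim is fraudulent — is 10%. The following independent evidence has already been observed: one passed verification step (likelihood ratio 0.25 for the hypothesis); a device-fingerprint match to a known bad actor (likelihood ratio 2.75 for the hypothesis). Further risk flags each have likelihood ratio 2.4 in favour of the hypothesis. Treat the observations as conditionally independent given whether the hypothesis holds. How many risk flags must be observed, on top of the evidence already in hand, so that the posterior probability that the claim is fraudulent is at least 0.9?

6

Prior odds = 0.1/0.9 = 1/9.
Combined Bayes factor of the evidence already in hand = 0.25 × 2.75 = 0.6875.
Odds after that evidence = (1/9) × 0.6875 = 11/144.
Target odds = 0.9/0.1 = 9.
Need 2.4ⁿ ≥ 9 ÷ (11/144) = 1296/11.
2.4⁵ = 79.62624 falls short of 1296/11 but 2.4⁶ = 2985984/15625 reaches it, so n = 6.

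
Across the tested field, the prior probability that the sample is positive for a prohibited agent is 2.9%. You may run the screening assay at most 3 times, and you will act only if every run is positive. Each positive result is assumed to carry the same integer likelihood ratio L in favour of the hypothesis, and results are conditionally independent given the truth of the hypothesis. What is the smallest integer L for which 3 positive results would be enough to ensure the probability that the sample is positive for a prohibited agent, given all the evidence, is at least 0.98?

12

Prior odds = 0.029/0.971 = 29/971.
Target odds = 0.98/0.02 = 49.
Need L³ ≥ 49 ÷ (29/971) = 47579/29.
11³ = 1331 < 47579/29 ≤ 1728 = 12³, so L = 12.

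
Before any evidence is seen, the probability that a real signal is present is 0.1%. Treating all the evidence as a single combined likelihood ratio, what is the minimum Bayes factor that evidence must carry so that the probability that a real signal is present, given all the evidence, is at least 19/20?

Prior odds = 0.001/0.999 = 1/999.
Target odds = 0.95/0.05 = 19.
Required Bayes factor = 19 ÷ (1/999) = 18981.

18981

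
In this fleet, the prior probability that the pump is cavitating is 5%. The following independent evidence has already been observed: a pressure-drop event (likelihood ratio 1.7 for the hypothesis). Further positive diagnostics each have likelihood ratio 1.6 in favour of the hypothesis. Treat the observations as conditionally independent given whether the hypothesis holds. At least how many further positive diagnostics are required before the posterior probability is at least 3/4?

Prior odds = 0.05/0.95 = 1/19.
Bayes factor of the evidence already in hand = 1.7.
Odds after that evidence = (1/19) × 1.7 = 17/190.
Target odds = 0.75/0.25 = 3.
Need 1.6ⁿ ≥ 3 ÷ (17/190) = 570/17.
1.6⁷ = 2097152/78125 falls short of 570/17 but 1.6⁸ = 16777216/390625 reaches it, so n = 8.

8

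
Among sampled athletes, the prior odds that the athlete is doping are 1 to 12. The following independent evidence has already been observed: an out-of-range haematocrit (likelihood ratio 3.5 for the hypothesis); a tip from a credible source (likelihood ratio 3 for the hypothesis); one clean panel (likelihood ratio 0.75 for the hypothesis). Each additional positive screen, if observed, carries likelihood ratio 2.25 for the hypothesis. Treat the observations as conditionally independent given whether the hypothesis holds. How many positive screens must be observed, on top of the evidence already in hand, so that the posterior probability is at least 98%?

6

Prior odds = 1/12.
Combined Bayes factor of the evidence already in hand = 3.5 × 3 × 0.75 = 7.875.
Odds after that evidence = (1/12) × 7.875 = 0.65625.
Target odds = 0.98/0.02 = 49.
Need 2.25ⁿ ≥ 49 ÷ 0.65625 = 224/3.
2.25⁵ = 59049/1024 falls short of 224/3 but 2.25⁶ = 531441/4096 reaches it, so n = 6.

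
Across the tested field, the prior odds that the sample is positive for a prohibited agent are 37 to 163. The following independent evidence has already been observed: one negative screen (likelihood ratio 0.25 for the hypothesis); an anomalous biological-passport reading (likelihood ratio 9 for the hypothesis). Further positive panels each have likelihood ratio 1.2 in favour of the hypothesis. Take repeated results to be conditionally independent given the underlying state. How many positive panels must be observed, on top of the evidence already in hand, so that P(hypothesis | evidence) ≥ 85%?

Prior odds = 37/163.
Combined Bayes factor of the evidence already in hand = 0.25 × 9 = 2.25.
Odds after that evidence = (37/163) × 2.25 = 333/652.
Target odds = 0.85/0.15 = 17/3.
Need 1.2ⁿ ≥ 17/3 ÷ (333/652) = 11084/999.
1.2¹³ ≈10.6993 falls short of 11084/999 but 1.2¹⁴ ≈12.8392 reaches it, so n = 14.

14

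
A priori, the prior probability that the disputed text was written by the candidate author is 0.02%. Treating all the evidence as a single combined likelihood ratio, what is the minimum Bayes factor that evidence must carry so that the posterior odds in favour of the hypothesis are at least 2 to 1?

9998

Prior odds = 0.0002/0.9998 = 1/4999.
Target odds = 2.
Required Bayes factor = 2 ÷ (1/4999) = 9998.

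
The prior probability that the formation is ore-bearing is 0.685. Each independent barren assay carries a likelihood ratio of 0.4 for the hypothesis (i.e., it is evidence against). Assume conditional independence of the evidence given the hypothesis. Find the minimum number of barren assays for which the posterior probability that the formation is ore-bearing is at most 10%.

Prior odds = 0.685/0.315 = 137/63.
Likelihood ratio per barren assay = 0.4.
Target odds: 0.1 ÷ 0.9 = 1/9.
Require 0.4ⁿ ≤ 1/9 ÷ (137/63) = 7/137.
0.4³ = 0.064 is still above 7/137 but 0.4⁴ = 0.0256 is at or below it, so n = 4.

4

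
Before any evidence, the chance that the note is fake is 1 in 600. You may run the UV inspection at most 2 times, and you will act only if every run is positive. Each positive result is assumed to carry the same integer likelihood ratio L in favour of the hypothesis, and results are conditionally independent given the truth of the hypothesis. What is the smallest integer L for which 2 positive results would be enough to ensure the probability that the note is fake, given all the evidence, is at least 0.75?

Prior odds = (1/600)/(599/600) = 1/599.
Target odds = 0.75/0.25 = 3.
Need L² ≥ 3 ÷ (1/599) = 1797.
42² = 1764 < 1797 ≤ 1849 = 43², so L = 43.

43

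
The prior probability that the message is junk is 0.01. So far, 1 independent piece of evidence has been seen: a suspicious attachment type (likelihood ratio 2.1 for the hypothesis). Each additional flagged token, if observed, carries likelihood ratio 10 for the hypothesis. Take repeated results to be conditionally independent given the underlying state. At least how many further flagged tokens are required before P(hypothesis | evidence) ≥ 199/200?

4

Prior odds = 0.01/0.99 = 1/99.
Bayes factor of the evidence already in hand = 2.1.
Odds after that evidence = (1/99) × 2.1 = 7/330.
Target odds = 0.995/0.005 = 199.
Need 10ⁿ ≥ 199 ÷ (7/330) = 65670/7.
10³ = 1000 falls short of 65670/7 but 10⁴ = 10000 reaches it, so n = 4.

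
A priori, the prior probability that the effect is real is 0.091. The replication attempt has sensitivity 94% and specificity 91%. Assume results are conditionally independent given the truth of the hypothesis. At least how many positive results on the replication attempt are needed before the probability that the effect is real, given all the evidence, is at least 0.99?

Prior odds = 0.091/0.909 = 91/909.
False-positive rate = 1 − 0.91 = 0.09; likelihood ratio of a positive = 0.94/0.09 = 94/9.
Target odds: 0.99 ÷ 0.01 = 99.
Require (94/9)ⁿ ≥ 99 ÷ (91/909) = 89991/91.
(94/9)² = 8836/81 falls short of 89991/91 but (94/9)³ = 830584/729 reaches it, so n = 3.

3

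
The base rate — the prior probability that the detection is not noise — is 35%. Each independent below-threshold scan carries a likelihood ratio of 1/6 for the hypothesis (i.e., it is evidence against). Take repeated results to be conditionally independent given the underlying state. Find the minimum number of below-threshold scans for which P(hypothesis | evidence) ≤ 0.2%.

Prior odds: 0.35 ÷ 0.65 = 7/13.
Likelihood ratio per below-threshold scan = 1/6.
Target posterior odds = 0.002/0.998 = 1/499.
Need (7/13) × (1/6)ⁿ ≤ 1/499, i.e. (1/6)ⁿ ≤ 13/3493.
(1/6)³ = 1/216 is still above 13/3493 but (1/6)⁴ = 1/1296 is at or below it, so n = 4.

4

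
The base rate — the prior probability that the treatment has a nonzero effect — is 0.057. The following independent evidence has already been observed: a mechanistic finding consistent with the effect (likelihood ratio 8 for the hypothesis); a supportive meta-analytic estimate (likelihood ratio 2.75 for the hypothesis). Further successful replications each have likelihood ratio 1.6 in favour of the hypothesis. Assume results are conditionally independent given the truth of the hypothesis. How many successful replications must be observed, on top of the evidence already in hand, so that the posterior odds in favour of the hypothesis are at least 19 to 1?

Prior odds = 0.057/0.943 = 57/943.
Combined Bayes factor of the evidence already in hand = 8 × 2.75 = 22.
Odds after that evidence = (57/943) × 22 = 1254/943.
Target odds = 19.
Need 1.6ⁿ ≥ 19 ÷ (1254/943) = 943/66.
1.6⁵ = 10.48576 falls short of 943/66 but 1.6⁶ = 262144/15625 reaches it, so n = 6.

6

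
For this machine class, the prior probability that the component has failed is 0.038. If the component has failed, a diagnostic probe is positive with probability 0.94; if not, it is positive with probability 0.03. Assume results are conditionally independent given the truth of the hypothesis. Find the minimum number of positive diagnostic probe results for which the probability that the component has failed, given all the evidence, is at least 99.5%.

3

Prior odds: 0.038 ÷ 0.962 = 19/481.
Likelihood ratio of a positive = 0.94/0.03 = 94/3.
Target odds: 0.995 ÷ 0.005 = 199.
Need (19/481) × (94/3)ⁿ ≥ 199, i.e. (94/3)ⁿ ≥ 95719/19.
(94/3)² = 8836/9 falls short of 95719/19 but (94/3)³ = 830584/27 reaches it, so n = 3.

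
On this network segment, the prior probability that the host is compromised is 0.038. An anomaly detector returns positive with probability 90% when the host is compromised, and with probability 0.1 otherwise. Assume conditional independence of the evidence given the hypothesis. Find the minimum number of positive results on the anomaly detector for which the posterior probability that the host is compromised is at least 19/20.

3

Prior odds = 0.038/0.962 = 19/481.
Likelihood ratio of a positive result = 0.9/0.1 = 9.
Target odds: 0.95 ÷ 0.05 = 19.
Need (19/481) × 9ⁿ ≥ 19, i.e. 9ⁿ ≥ 481.
9² = 81 falls short of 481 but 9³ = 729 reaches it, so n = 3.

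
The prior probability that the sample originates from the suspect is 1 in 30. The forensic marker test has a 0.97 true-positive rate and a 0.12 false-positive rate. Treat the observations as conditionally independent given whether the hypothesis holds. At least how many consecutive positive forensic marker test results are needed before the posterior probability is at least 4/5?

Prior odds = (1/30)/(29/30) = 1/29.
Likelihood ratio of a positive result = 0.97/0.12 = 97/12.
Target posterior odds = 0.8/0.2 = 4.
Need (1/29) × (97/12)ⁿ ≥ 4, i.e. (97/12)ⁿ ≥ 116.
(97/12)² = 9409/144 falls short of 116 but (97/12)³ = 912673/1728 reaches it, so n = 3.

3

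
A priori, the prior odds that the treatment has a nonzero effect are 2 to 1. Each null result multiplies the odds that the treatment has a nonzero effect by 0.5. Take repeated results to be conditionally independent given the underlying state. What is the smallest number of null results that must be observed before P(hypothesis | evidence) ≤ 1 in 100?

Prior odds = 2.
Likelihood ratio per null result = 0.5.
Target odds: 0.01 ÷ 0.99 = 1/99.
Require 0.5ⁿ ≤ 1/99 ÷ 2 = 1/198.
0.5⁷ = 0.0078125 is still above 1/198 but 0.5⁸ = 0.00390625 is at or below it, so n = 8.

8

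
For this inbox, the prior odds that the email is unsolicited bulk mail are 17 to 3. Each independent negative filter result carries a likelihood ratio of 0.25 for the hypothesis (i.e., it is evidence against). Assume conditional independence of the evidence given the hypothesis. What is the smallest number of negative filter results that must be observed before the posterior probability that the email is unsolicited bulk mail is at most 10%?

3

Prior odds = 17/3.
Likelihood ratio per negative filter result = 0.25.
Target odds: 0.1 ÷ 0.9 = 1/9.
Need (17/3) × 0.25ⁿ ≤ 1/9, i.e. 0.25ⁿ ≤ 1/51.
0.25² = 0.0625 is still above 1/51 but 0.25³ = 0.015625 is at or below it, so n = 3.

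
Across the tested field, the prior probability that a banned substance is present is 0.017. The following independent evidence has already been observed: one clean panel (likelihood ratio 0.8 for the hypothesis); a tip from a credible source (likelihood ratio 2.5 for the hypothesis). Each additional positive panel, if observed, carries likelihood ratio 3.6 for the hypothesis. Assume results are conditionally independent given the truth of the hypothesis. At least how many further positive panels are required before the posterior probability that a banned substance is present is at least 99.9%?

Prior odds = 0.017/0.983 = 17/983.
Combined Bayes factor of the evidence already in hand = 0.8 × 2.5 = 2.
Odds after that evidence = (17/983) × 2 = 34/983.
Target odds = 0.999/0.001 = 999.
Need 3.6ⁿ ≥ 999 ÷ (34/983) = 982017/34.
3.6⁸ ≈28211.1 falls short of 982017/34 but 3.6⁹ ≈101560 reaches it, so n = 9.

9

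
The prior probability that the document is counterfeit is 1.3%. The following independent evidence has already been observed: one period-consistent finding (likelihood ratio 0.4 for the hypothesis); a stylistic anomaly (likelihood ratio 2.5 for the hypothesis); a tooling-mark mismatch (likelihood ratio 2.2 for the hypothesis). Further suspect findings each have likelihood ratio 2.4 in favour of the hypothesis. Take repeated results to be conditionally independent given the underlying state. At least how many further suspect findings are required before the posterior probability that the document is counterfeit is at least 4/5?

Prior odds = 0.013/0.987 = 13/987.
Combined Bayes factor of the evidence already in hand = 0.4 × 2.5 × 2.2 = 2.2.
Odds after that evidence = (13/987) × 2.2 = 143/4935.
Target odds = 0.8/0.2 = 4.
Need 2.4ⁿ ≥ 4 ÷ (143/4935) = 19740/143.
2.4⁵ = 79.62624 falls short of 19740/143 but 2.4⁶ = 2985984/15625 reaches it, so n = 6.

6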